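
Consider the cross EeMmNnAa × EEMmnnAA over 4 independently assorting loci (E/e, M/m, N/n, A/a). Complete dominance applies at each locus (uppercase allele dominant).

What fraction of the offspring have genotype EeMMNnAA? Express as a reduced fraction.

P(EeMMNnAA) = 1/32

EeMmNnAa gametes: EMNA×1, EMNa×1, EMnA×1, EMna×1, EmNA×1, EmNa×1, EmnA×1, Emna×1, eMNA×1, eMNa×1, eMnA×1, eMna×1, emNA×1, emNa×1, emnA×1, emna×1
EEMmnnAA gametes: EMnA×8, EmnA×8
EeMmNnAa×EEMmnnAA grid (16·16=256): EEMMNnAA=8 EEMMNnAa=8 EEMMnnAA=8 EEMMnnAa=8 EEMmNnAA=16 EEMmNnAa=16 EEMmnnAA=16 EEMmnnAa=16 EEmmNnAA=8 EEmmNnAa=8 EEmmnnAA=8 EEmmnnAa=8 EeMMNnAA=8 EeMMNnAa=8 EeMMnnAA=8 EeMMnnAa=8 EeMmNnAA=16 EeMmNnAa=16 EeMmnnAA=16 EeMmnnAa=16 EemmNnAA=8 EemmNnAa=8 EemmnnAA=8 EemmnnAa=8
EeMMNnAA hits 8/256; gcd=8; 8÷8/256÷8 = 1/32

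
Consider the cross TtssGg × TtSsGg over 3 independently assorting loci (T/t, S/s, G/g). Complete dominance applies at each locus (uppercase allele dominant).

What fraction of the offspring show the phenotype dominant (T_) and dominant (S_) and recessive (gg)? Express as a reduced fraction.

TtssGg gametes: TsG×2, Tsg×2, tsG×2, tsg×2
TtSsGg gametes: TSG×1, TSg×1, TsG×1, Tsg×1, tSG×1, tSg×1, tsG×1, tsg×1
TtssGg×TtSsGg grid (8·8=64): TTSsGG=2 TTSsGg=4 TTSsgg=2 TTssGG=2 TTssGg=4 TTssgg=2 TtSsGG=4 TtSsGg=8 TtSsgg=4 TtssGG=4 TtssGg=8 Ttssgg=4 ttSsGG=2 ttSsGg=4 ttSsgg=2 ttssGG=2 ttssGg=4 ttssgg=2
T_ S_ gg hits 6/64; gcd=2; 6÷2/64÷2 = 3/32

P(T_ S_ gg) = 3/32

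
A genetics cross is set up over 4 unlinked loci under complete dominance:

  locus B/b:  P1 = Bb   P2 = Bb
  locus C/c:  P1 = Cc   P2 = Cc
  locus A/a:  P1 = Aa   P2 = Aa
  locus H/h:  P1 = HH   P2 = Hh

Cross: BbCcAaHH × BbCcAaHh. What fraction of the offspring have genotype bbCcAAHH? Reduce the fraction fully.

BbCcAaHH gametes: BCAH×2, BCaH×2, BcAH×2, BcaH×2, bCAH×2, bCaH×2, bcAH×2, bcaH×2
BbCcAaHh gametes: BCAH×1, BCAh×1, BCaH×1, BCah×1, BcAH×1, BcAh×1, BcaH×1, Bcah×1, bCAH×1, bCAh×1, bCaH×1, bCah×1, bcAH×1, bcAh×1, bcaH×1, bcah×1
BbCcAaHH×BbCcAaHh grid (16·16=256): BBCCAAHH=2 BBCCAAHh=2 BBCCAaHH=4 BBCCAaHh=4 BBCCaaHH=2 BBCCaaHh=2 BBCcAAHH=4 BBCcAAHh=4 BBCcAaHH=8 BBCcAaHh=8 BBCcaaHH=4 BBCcaaHh=4 BBccAAHH=2 BBccAAHh=2 BBccAaHH=4 BBccAaHh=4 BBccaaHH=2 BBccaaHh=2 BbCCAAHH=4 BbCCAAHh=4 BbCCAaHH=8 BbCCAaHh=8 BbCCaaHH=4 BbCCaaHh=4 BbCcAAHH=8 BbCcAAHh=8 BbCcAaHH=16 BbCcAaHh=16 BbCcaaHH=8 BbCcaaHh=8 BbccAAHH=4 BbccAAHh=4 BbccAaHH=8 BbccAaHh=8 BbccaaHH=4 BbccaaHh=4 bbCCAAHH=2 bbCCAAHh=2 bbCCAaHH=4 bbCCAaHh=4 bbCCaaHH=2 bbCCaaHh=2 bbCcAAHH=4 bbCcAAHh=4 bbCcAaHH=8 bbCcAaHh=8 bbCcaaHH=4 bbCcaaHh=4 bbccAAHH=2 bbccAAHh=2 bbccAaHH=4 bbccAaHh=4 bbccaaHH=2 bbccaaHh=2
bbCcAAHH hits 4/256; gcd=4; 4÷4/256÷4 = 1/64

P(bbCcAAHH) = 1/64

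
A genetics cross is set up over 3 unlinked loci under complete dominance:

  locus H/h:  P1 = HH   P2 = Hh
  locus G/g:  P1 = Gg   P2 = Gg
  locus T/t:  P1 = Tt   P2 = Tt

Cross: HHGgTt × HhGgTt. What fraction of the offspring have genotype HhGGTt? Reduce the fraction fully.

HHGgTt gametes: HGT×2, HGt×2, HgT×2, Hgt×2
HhGgTt gametes: HGT×1, HGt×1, HgT×1, Hgt×1, hGT×1, hGt×1, hgT×1, hgt×1
HHGgTt×HhGgTt grid (8·8=64): HHGGTT=2 HHGGTt=4 HHGGtt=2 HHGgTT=4 HHGgTt=8 HHGgtt=4 HHggTT=2 HHggTt=4 HHggtt=2 HhGGTT=2 HhGGTt=4 HhGGtt=2 HhGgTT=4 HhGgTt=8 HhGgtt=4 HhggTT=2 HhggTt=4 Hhggtt=2
HhGGTt hits 4/64; gcd=4; 4÷4/64÷4 = 1/16

P(HhGGTt) = 1/16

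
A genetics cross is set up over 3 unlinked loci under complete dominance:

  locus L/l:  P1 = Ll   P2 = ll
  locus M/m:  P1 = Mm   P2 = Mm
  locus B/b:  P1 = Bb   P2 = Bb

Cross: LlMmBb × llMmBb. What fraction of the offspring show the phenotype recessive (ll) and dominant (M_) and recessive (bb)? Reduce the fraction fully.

P(ll M_ bb) = 3/32

LlMmBb gametes: LMB×1, LMb×1, LmB×1, Lmb×1, lMB×1, lMb×1, lmB×1, lmb×1
llMmBb gametes: lMB×2, lMb×2, lmB×2, lmb×2
LlMmBb×llMmBb grid (8·8=64): LlMMBB=2 LlMMBb=4 LlMMbb=2 LlMmBB=4 LlMmBb=8 LlMmbb=4 LlmmBB=2 LlmmBb=4 Llmmbb=2 llMMBB=2 llMMBb=4 llMMbb=2 llMmBB=4 llMmBb=8 llMmbb=4 llmmBB=2 llmmBb=4 llmmbb=2
ll M_ bb hits 6/64; gcd=2; 6÷2/64÷2 = 3/32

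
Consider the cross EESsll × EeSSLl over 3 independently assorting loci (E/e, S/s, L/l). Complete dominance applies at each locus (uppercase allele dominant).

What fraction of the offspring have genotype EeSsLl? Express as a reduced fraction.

EESsll gametes: ESl×4, Esl×4
EeSSLl gametes: ESL×2, ESl×2, eSL×2, eSl×2
EESsll×EeSSLl grid (8·8=64): EESSLl=8 EESSll=8 EESsLl=8 EESsll=8 EeSSLl=8 EeSSll=8 EeSsLl=8 EeSsll=8
EeSsLl hits 8/64; gcd=8; 8÷8/64÷8 = 1/8

P(EeSsLl) = 1/8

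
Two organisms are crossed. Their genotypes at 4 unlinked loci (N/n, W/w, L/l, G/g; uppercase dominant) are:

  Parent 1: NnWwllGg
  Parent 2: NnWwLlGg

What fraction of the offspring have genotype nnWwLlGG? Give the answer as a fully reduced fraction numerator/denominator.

P(nnWwLlGG) = 1/64

NnWwllGg gametes: NWlG×2, NWlg×2, NwlG×2, Nwlg×2, nWlG×2, nWlg×2, nwlG×2, nwlg×2
NnWwLlGg gametes: NWLG×1, NWLg×1, NWlG×1, NWlg×1, NwLG×1, NwLg×1, NwlG×1, Nwlg×1, nWLG×1, nWLg×1, nWlG×1, nWlg×1, nwLG×1, nwLg×1, nwlG×1, nwlg×1
NnWwllGg×NnWwLlGg grid (16·16=256): NNWWLlGG=2 NNWWLlGg=4 NNWWLlgg=2 NNWWllGG=2 NNWWllGg=4 NNWWllgg=2 NNWwLlGG=4 NNWwLlGg=8 NNWwLlgg=4 NNWwllGG=4 NNWwllGg=8 NNWwllgg=4 NNwwLlGG=2 NNwwLlGg=4 NNwwLlgg=2 NNwwllGG=2 NNwwllGg=4 NNwwllgg=2 NnWWLlGG=4 NnWWLlGg=8 NnWWLlgg=4 NnWWllGG=4 NnWWllGg=8 NnWWllgg=4 NnWwLlGG=8 NnWwLlGg=16 NnWwLlgg=8 NnWwllGG=8 NnWwllGg=16 NnWwllgg=8 NnwwLlGG=4 NnwwLlGg=8 NnwwLlgg=4 NnwwllGG=4 NnwwllGg=8 Nnwwllgg=4 nnWWLlGG=2 nnWWLlGg=4 nnWWLlgg=2 nnWWllGG=2 nnWWllGg=4 nnWWllgg=2 nnWwLlGG=4 nnWwLlGg=8 nnWwLlgg=4 nnWwllGG=4 nnWwllGg=8 nnWwllgg=4 nnwwLlGG=2 nnwwLlGg=4 nnwwLlgg=2 nnwwllGG=2 nnwwllGg=4 nnwwllgg=2
nnWwLlGG hits 4/256; gcd=4; 4÷4/256÷4 = 1/64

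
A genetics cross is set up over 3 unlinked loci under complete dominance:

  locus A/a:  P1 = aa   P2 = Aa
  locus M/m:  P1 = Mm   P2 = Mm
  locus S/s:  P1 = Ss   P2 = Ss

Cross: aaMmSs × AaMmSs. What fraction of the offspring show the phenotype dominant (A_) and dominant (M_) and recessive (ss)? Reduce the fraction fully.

P(A_ M_ ss) = 3/32

aaMmSs gametes: aMS×2, aMs×2, amS×2, ams×2
AaMmSs gametes: AMS×1, AMs×1, AmS×1, Ams×1, aMS×1, aMs×1, amS×1, ams×1
aaMmSs×AaMmSs grid (8·8=64): AaMMSS=2 AaMMSs=4 AaMMss=2 AaMmSS=4 AaMmSs=8 AaMmss=4 AammSS=2 AammSs=4 Aammss=2 aaMMSS=2 aaMMSs=4 aaMMss=2 aaMmSS=4 aaMmSs=8 aaMmss=4 aammSS=2 aammSs=4 aammss=2
A_ M_ ss hits 6/64; gcd=2; 6÷2/64÷2 = 3/32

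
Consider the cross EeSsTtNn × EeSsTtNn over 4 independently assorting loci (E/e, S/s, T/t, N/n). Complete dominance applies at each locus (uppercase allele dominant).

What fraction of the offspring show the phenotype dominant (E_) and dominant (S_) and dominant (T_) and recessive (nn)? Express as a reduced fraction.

P(E_ S_ T_ nn) = 27/256

EeSsTtNn gametes: ESTN×1, ESTn×1, EStN×1, EStn×1, EsTN×1, EsTn×1, EstN×1, Estn×1, eSTN×1, eSTn×1, eStN×1, eStn×1, esTN×1, esTn×1, estN×1, estn×1
EeSsTtNn gametes: ESTN×1, ESTn×1, EStN×1, EStn×1, EsTN×1, EsTn×1, EstN×1, Estn×1, eSTN×1, eSTn×1, eStN×1, eStn×1, esTN×1, esTn×1, estN×1, estn×1
EeSsTtNn×EeSsTtNn grid (16·16=256): EESSTTNN=1 EESSTTNn=2 EESSTTnn=1 EESSTtNN=2 EESSTtNn=4 EESSTtnn=2 EESSttNN=1 EESSttNn=2 EESSttnn=1 EESsTTNN=2 EESsTTNn=4 EESsTTnn=2 EESsTtNN=4 EESsTtNn=8 EESsTtnn=4 EESsttNN=2 EESsttNn=4 EESsttnn=2 EEssTTNN=1 EEssTTNn=2 EEssTTnn=1 EEssTtNN=2 EEssTtNn=4 EEssTtnn=2 EEssttNN=1 EEssttNn=2 EEssttnn=1 EeSSTTNN=2 EeSSTTNn=4 EeSSTTnn=2 EeSSTtNN=4 EeSSTtNn=8 EeSSTtnn=4 EeSSttNN=2 EeSSttNn=4 EeSSttnn=2 EeSsTTNN=4 EeSsTTNn=8 EeSsTTnn=4 EeSsTtNN=8 EeSsTtNn=16 EeSsTtnn=8 EeSsttNN=4 EeSsttNn=8 EeSsttnn=4 EessTTNN=2 EessTTNn=4 EessTTnn=2 EessTtNN=4 EessTtNn=8 EessTtnn=4 EessttNN=2 EessttNn=4 Eessttnn=2 eeSSTTNN=1 eeSSTTNn=2 eeSSTTnn=1 eeSSTtNN=2 eeSSTtNn=4 eeSSTtnn=2 eeSSttNN=1 eeSSttNn=2 eeSSttnn=1 eeSsTTNN=2 eeSsTTNn=4 eeSsTTnn=2 eeSsTtNN=4 eeSsTtNn=8 eeSsTtnn=4 eeSsttNN=2 eeSsttNn=4 eeSsttnn=2 eessTTNN=1 eessTTNn=2 eessTTnn=1 eessTtNN=2 eessTtNn=4 eessTtnn=2 eessttNN=1 eessttNn=2 eessttnn=1
E_ S_ T_ nn hits 27/256; gcd=1; 27÷1/256÷1 = 27/256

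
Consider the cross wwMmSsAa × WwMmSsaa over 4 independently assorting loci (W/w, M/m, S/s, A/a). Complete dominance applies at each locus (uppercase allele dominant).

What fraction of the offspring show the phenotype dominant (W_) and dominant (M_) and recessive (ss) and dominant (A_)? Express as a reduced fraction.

wwMmSsAa gametes: wMSA×2, wMSa×2, wMsA×2, wMsa×2, wmSA×2, wmSa×2, wmsA×2, wmsa×2
WwMmSsaa gametes: WMSa×2, WMsa×2, WmSa×2, Wmsa×2, wMSa×2, wMsa×2, wmSa×2, wmsa×2
wwMmSsAa×WwMmSsaa grid (16·16=256): WwMMSSAa=4 WwMMSSaa=4 WwMMSsAa=8 WwMMSsaa=8 WwMMssAa=4 WwMMssaa=4 WwMmSSAa=8 WwMmSSaa=8 WwMmSsAa=16 WwMmSsaa=16 WwMmssAa=8 WwMmssaa=8 WwmmSSAa=4 WwmmSSaa=4 WwmmSsAa=8 WwmmSsaa=8 WwmmssAa=4 Wwmmssaa=4 wwMMSSAa=4 wwMMSSaa=4 wwMMSsAa=8 wwMMSsaa=8 wwMMssAa=4 wwMMssaa=4 wwMmSSAa=8 wwMmSSaa=8 wwMmSsAa=16 wwMmSsaa=16 wwMmssAa=8 wwMmssaa=8 wwmmSSAa=4 wwmmSSaa=4 wwmmSsAa=8 wwmmSsaa=8 wwmmssAa=4 wwmmssaa=4
W_ M_ ss A_ hits 12/256; gcd=4; 12÷4/256÷4 = 3/64

P(W_ M_ ss A_) = 3/64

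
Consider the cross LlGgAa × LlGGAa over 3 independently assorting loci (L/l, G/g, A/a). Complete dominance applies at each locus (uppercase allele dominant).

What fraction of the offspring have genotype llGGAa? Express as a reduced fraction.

LlGgAa gametes: LGA×1, LGa×1, LgA×1, Lga×1, lGA×1, lGa×1, lgA×1, lga×1
LlGGAa gametes: LGA×2, LGa×2, lGA×2, lGa×2
LlGgAa×LlGGAa grid (8·8=64): LLGGAA=2 LLGGAa=4 LLGGaa=2 LLGgAA=2 LLGgAa=4 LLGgaa=2 LlGGAA=4 LlGGAa=8 LlGGaa=4 LlGgAA=4 LlGgAa=8 LlGgaa=4 llGGAA=2 llGGAa=4 llGGaa=2 llGgAA=2 llGgAa=4 llGgaa=2
llGGAa hits 4/64; gcd=4; 4÷4/64÷4 = 1/16

P(llGGAa) = 1/16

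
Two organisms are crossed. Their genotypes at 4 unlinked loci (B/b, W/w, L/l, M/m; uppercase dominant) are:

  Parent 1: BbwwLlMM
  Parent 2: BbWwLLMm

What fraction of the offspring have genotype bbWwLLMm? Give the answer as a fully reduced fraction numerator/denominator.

BbwwLlMM gametes: BwLM×4, BwlM×4, bwLM×4, bwlM×4
BbWwLLMm gametes: BWLM×2, BWLm×2, BwLM×2, BwLm×2, bWLM×2, bWLm×2, bwLM×2, bwLm×2
BbwwLlMM×BbWwLLMm grid (16·16=256): BBWwLLMM=8 BBWwLLMm=8 BBWwLlMM=8 BBWwLlMm=8 BBwwLLMM=8 BBwwLLMm=8 BBwwLlMM=8 BBwwLlMm=8 BbWwLLMM=16 BbWwLLMm=16 BbWwLlMM=16 BbWwLlMm=16 BbwwLLMM=16 BbwwLLMm=16 BbwwLlMM=16 BbwwLlMm=16 bbWwLLMM=8 bbWwLLMm=8 bbWwLlMM=8 bbWwLlMm=8 bbwwLLMM=8 bbwwLLMm=8 bbwwLlMM=8 bbwwLlMm=8
bbWwLLMm hits 8/256; gcd=8; 8÷8/256÷8 = 1/32

P(bbWwLLMm) = 1/32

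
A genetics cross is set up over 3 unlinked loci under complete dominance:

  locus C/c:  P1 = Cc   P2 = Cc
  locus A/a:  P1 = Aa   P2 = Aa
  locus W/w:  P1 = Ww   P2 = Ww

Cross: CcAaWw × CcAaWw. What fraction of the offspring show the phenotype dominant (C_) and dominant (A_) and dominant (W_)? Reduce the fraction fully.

P(C_ A_ W_) = 27/64

CcAaWw gametes: CAW×1, CAw×1, CaW×1, Caw×1, cAW×1, cAw×1, caW×1, caw×1
CcAaWw gametes: CAW×1, CAw×1, CaW×1, Caw×1, cAW×1, cAw×1, caW×1, caw×1
CcAaWw×CcAaWw grid (8·8=64): CCAAWW=1 CCAAWw=2 CCAAww=1 CCAaWW=2 CCAaWw=4 CCAaww=2 CCaaWW=1 CCaaWw=2 CCaaww=1 CcAAWW=2 CcAAWw=4 CcAAww=2 CcAaWW=4 CcAaWw=8 CcAaww=4 CcaaWW=2 CcaaWw=4 Ccaaww=2 ccAAWW=1 ccAAWw=2 ccAAww=1 ccAaWW=2 ccAaWw=4 ccAaww=2 ccaaWW=1 ccaaWw=2 ccaaww=1
C_ A_ W_ hits 27/64; gcd=1; 27÷1/64÷1 = 27/64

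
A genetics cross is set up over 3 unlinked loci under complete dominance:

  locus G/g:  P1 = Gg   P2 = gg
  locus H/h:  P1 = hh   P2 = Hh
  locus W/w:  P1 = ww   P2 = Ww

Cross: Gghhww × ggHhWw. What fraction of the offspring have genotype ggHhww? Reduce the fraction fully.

P(ggHhww) = 1/8

Gghhww gametes: Ghw×4, ghw×4
ggHhWw gametes: gHW×2, gHw×2, ghW×2, ghw×2
Gghhww×ggHhWw grid (8·8=64): GgHhWw=8 GgHhww=8 GghhWw=8 Gghhww=8 ggHhWw=8 ggHhww=8 gghhWw=8 gghhww=8
ggHhww hits 8/64; gcd=8; 8÷8/64÷8 = 1/8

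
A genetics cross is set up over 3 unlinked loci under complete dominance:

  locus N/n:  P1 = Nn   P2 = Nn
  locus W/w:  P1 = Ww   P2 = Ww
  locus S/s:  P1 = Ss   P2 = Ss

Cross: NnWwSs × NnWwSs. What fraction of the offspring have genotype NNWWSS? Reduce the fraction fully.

P(NNWWSS) = 1/64

NnWwSs gametes: NWS×1, NWs×1, NwS×1, Nws×1, nWS×1, nWs×1, nwS×1, nws×1
NnWwSs gametes: NWS×1, NWs×1, NwS×1, Nws×1, nWS×1, nWs×1, nwS×1, nws×1
NnWwSs×NnWwSs grid (8·8=64): NNWWSS=1 NNWWSs=2 NNWWss=1 NNWwSS=2 NNWwSs=4 NNWwss=2 NNwwSS=1 NNwwSs=2 NNwwss=1 NnWWSS=2 NnWWSs=4 NnWWss=2 NnWwSS=4 NnWwSs=8 NnWwss=4 NnwwSS=2 NnwwSs=4 Nnwwss=2 nnWWSS=1 nnWWSs=2 nnWWss=1 nnWwSS=2 nnWwSs=4 nnWwss=2 nnwwSS=1 nnwwSs=2 nnwwss=1
NNWWSS hits 1/64; gcd=1; 1÷1/64÷1 = 1/64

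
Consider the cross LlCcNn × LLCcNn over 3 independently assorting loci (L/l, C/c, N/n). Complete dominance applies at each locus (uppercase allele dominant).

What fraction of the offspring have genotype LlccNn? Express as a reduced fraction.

LlCcNn gametes: LCN×1, LCn×1, LcN×1, Lcn×1, lCN×1, lCn×1, lcN×1, lcn×1
LLCcNn gametes: LCN×2, LCn×2, LcN×2, Lcn×2
LlCcNn×LLCcNn grid (8·8=64): LLCCNN=2 LLCCNn=4 LLCCnn=2 LLCcNN=4 LLCcNn=8 LLCcnn=4 LLccNN=2 LLccNn=4 LLccnn=2 LlCCNN=2 LlCCNn=4 LlCCnn=2 LlCcNN=4 LlCcNn=8 LlCcnn=4 LlccNN=2 LlccNn=4 Llccnn=2
LlccNn hits 4/64; gcd=4; 4÷4/64÷4 = 1/16

P(LlccNn) = 1/16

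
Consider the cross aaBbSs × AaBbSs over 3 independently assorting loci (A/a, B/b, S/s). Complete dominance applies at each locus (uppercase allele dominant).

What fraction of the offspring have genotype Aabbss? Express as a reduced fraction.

P(Aabbss) = 1/32

aaBbSs gametes: aBS×2, aBs×2, abS×2, abs×2
AaBbSs gametes: ABS×1, ABs×1, AbS×1, Abs×1, aBS×1, aBs×1, abS×1, abs×1
aaBbSs×AaBbSs grid (8·8=64): AaBBSS=2 AaBBSs=4 AaBBss=2 AaBbSS=4 AaBbSs=8 AaBbss=4 AabbSS=2 AabbSs=4 Aabbss=2 aaBBSS=2 aaBBSs=4 aaBBss=2 aaBbSS=4 aaBbSs=8 aaBbss=4 aabbSS=2 aabbSs=4 aabbss=2
Aabbss hits 2/64; gcd=2; 2÷2/64÷2 = 1/32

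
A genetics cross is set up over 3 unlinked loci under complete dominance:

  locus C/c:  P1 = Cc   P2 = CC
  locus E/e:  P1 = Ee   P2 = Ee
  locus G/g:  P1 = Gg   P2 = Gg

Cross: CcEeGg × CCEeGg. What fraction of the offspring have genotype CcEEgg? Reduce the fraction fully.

P(CcEEgg) = 1/32

CcEeGg gametes: CEG×1, CEg×1, CeG×1, Ceg×1, cEG×1, cEg×1, ceG×1, ceg×1
CCEeGg gametes: CEG×2, CEg×2, CeG×2, Ceg×2
CcEeGg×CCEeGg grid (8·8=64): CCEEGG=2 CCEEGg=4 CCEEgg=2 CCEeGG=4 CCEeGg=8 CCEegg=4 CCeeGG=2 CCeeGg=4 CCeegg=2 CcEEGG=2 CcEEGg=4 CcEEgg=2 CcEeGG=4 CcEeGg=8 CcEegg=4 CceeGG=2 CceeGg=4 Cceegg=2
CcEEgg hits 2/64; gcd=2; 2÷2/64÷2 = 1/32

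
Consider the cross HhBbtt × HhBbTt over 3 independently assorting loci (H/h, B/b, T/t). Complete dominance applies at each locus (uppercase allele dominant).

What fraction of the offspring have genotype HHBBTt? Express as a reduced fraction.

P(HHBBTt) = 1/32

HhBbtt gametes: HBt×2, Hbt×2, hBt×2, hbt×2
HhBbTt gametes: HBT×1, HBt×1, HbT×1, Hbt×1, hBT×1, hBt×1, hbT×1, hbt×1
HhBbtt×HhBbTt grid (8·8=64): HHBBTt=2 HHBBtt=2 HHBbTt=4 HHBbtt=4 HHbbTt=2 HHbbtt=2 HhBBTt=4 HhBBtt=4 HhBbTt=8 HhBbtt=8 HhbbTt=4 Hhbbtt=4 hhBBTt=2 hhBBtt=2 hhBbTt=4 hhBbtt=4 hhbbTt=2 hhbbtt=2
HHBBTt hits 2/64; gcd=2; 2÷2/64÷2 = 1/32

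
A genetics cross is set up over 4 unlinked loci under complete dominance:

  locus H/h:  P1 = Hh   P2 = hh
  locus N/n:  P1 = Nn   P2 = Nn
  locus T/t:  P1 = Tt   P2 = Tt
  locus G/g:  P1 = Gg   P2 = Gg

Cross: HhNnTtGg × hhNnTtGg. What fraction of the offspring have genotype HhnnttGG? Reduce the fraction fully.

P(HhnnttGG) = 1/128

HhNnTtGg gametes: HNTG×1, HNTg×1, HNtG×1, HNtg×1, HnTG×1, HnTg×1, HntG×1, Hntg×1, hNTG×1, hNTg×1, hNtG×1, hNtg×1, hnTG×1, hnTg×1, hntG×1, hntg×1
hhNnTtGg gametes: hNTG×2, hNTg×2, hNtG×2, hNtg×2, hnTG×2, hnTg×2, hntG×2, hntg×2
HhNnTtGg×hhNnTtGg grid (16·16=256): HhNNTTGG=2 HhNNTTGg=4 HhNNTTgg=2 HhNNTtGG=4 HhNNTtGg=8 HhNNTtgg=4 HhNNttGG=2 HhNNttGg=4 HhNNttgg=2 HhNnTTGG=4 HhNnTTGg=8 HhNnTTgg=4 HhNnTtGG=8 HhNnTtGg=16 HhNnTtgg=8 HhNnttGG=4 HhNnttGg=8 HhNnttgg=4 HhnnTTGG=2 HhnnTTGg=4 HhnnTTgg=2 HhnnTtGG=4 HhnnTtGg=8 HhnnTtgg=4 HhnnttGG=2 HhnnttGg=4 Hhnnttgg=2 hhNNTTGG=2 hhNNTTGg=4 hhNNTTgg=2 hhNNTtGG=4 hhNNTtGg=8 hhNNTtgg=4 hhNNttGG=2 hhNNttGg=4 hhNNttgg=2 hhNnTTGG=4 hhNnTTGg=8 hhNnTTgg=4 hhNnTtGG=8 hhNnTtGg=16 hhNnTtgg=8 hhNnttGG=4 hhNnttGg=8 hhNnttgg=4 hhnnTTGG=2 hhnnTTGg=4 hhnnTTgg=2 hhnnTtGG=4 hhnnTtGg=8 hhnnTtgg=4 hhnnttGG=2 hhnnttGg=4 hhnnttgg=2
HhnnttGG hits 2/256; gcd=2; 2÷2/256÷2 = 1/128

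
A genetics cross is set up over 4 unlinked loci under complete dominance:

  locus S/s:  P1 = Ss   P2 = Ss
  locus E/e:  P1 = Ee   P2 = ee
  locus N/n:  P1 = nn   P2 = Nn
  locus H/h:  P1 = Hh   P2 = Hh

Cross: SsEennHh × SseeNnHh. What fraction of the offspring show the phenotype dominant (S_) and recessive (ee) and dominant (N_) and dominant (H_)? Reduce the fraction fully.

SsEennHh gametes: SEnH×2, SEnh×2, SenH×2, Senh×2, sEnH×2, sEnh×2, senH×2, senh×2
SseeNnHh gametes: SeNH×2, SeNh×2, SenH×2, Senh×2, seNH×2, seNh×2, senH×2, senh×2
SsEennHh×SseeNnHh grid (16·16=256): SSEeNnHH=4 SSEeNnHh=8 SSEeNnhh=4 SSEennHH=4 SSEennHh=8 SSEennhh=4 SSeeNnHH=4 SSeeNnHh=8 SSeeNnhh=4 SSeennHH=4 SSeennHh=8 SSeennhh=4 SsEeNnHH=8 SsEeNnHh=16 SsEeNnhh=8 SsEennHH=8 SsEennHh=16 SsEennhh=8 SseeNnHH=8 SseeNnHh=16 SseeNnhh=8 SseennHH=8 SseennHh=16 Sseennhh=8 ssEeNnHH=4 ssEeNnHh=8 ssEeNnhh=4 ssEennHH=4 ssEennHh=8 ssEennhh=4 sseeNnHH=4 sseeNnHh=8 sseeNnhh=4 sseennHH=4 sseennHh=8 sseennhh=4
S_ ee N_ H_ hits 36/256; gcd=4; 36÷4/256÷4 = 9/64

P(S_ ee N_ H_) = 9/64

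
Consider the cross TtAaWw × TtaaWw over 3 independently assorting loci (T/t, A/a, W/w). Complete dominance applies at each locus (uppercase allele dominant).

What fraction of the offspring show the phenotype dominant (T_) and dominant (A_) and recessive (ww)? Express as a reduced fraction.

P(T_ A_ ww) = 3/32

TtAaWw gametes: TAW×1, TAw×1, TaW×1, Taw×1, tAW×1, tAw×1, taW×1, taw×1
TtaaWw gametes: TaW×2, Taw×2, taW×2, taw×2
TtAaWw×TtaaWw grid (8·8=64): TTAaWW=2 TTAaWw=4 TTAaww=2 TTaaWW=2 TTaaWw=4 TTaaww=2 TtAaWW=4 TtAaWw=8 TtAaww=4 TtaaWW=4 TtaaWw=8 Ttaaww=4 ttAaWW=2 ttAaWw=4 ttAaww=2 ttaaWW=2 ttaaWw=4 ttaaww=2
T_ A_ ww hits 6/64; gcd=2; 6÷2/64÷2 = 3/32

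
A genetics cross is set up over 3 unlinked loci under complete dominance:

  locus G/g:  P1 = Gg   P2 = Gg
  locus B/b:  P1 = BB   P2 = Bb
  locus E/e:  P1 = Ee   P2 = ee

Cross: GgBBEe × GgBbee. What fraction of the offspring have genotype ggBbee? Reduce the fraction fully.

GgBBEe gametes: GBE×2, GBe×2, gBE×2, gBe×2
GgBbee gametes: GBe×2, Gbe×2, gBe×2, gbe×2
GgBBEe×GgBbee grid (8·8=64): GGBBEe=4 GGBBee=4 GGBbEe=4 GGBbee=4 GgBBEe=8 GgBBee=8 GgBbEe=8 GgBbee=8 ggBBEe=4 ggBBee=4 ggBbEe=4 ggBbee=4
ggBbee hits 4/64; gcd=4; 4÷4/64÷4 = 1/16

P(ggBbee) = 1/16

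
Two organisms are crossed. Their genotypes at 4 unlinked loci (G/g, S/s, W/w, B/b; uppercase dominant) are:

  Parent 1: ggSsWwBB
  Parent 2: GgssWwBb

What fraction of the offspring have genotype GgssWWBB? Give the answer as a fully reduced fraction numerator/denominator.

ggSsWwBB gametes: gSWB×4, gSwB×4, gsWB×4, gswB×4
GgssWwBb gametes: GsWB×2, GsWb×2, GswB×2, Gswb×2, gsWB×2, gsWb×2, gswB×2, gswb×2
ggSsWwBB×GgssWwBb grid (16·16=256): GgSsWWBB=8 GgSsWWBb=8 GgSsWwBB=16 GgSsWwBb=16 GgSswwBB=8 GgSswwBb=8 GgssWWBB=8 GgssWWBb=8 GgssWwBB=16 GgssWwBb=16 GgsswwBB=8 GgsswwBb=8 ggSsWWBB=8 ggSsWWBb=8 ggSsWwBB=16 ggSsWwBb=16 ggSswwBB=8 ggSswwBb=8 ggssWWBB=8 ggssWWBb=8 ggssWwBB=16 ggssWwBb=16 ggsswwBB=8 ggsswwBb=8
GgssWWBB hits 8/256; gcd=8; 8÷8/256÷8 = 1/32

P(GgssWWBB) = 1/32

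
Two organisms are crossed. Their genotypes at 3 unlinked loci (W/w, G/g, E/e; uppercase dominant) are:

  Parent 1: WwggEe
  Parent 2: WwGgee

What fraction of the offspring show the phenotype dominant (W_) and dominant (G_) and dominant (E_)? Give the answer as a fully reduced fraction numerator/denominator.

WwggEe gametes: WgE×2, Wge×2, wgE×2, wge×2
WwGgee gametes: WGe×2, Wge×2, wGe×2, wge×2
WwggEe×WwGgee grid (8·8=64): WWGgEe=4 WWGgee=4 WWggEe=4 WWggee=4 WwGgEe=8 WwGgee=8 WwggEe=8 Wwggee=8 wwGgEe=4 wwGgee=4 wwggEe=4 wwggee=4
W_ G_ E_ hits 12/64; gcd=4; 12÷4/64÷4 = 3/16

P(W_ G_ E_) = 3/16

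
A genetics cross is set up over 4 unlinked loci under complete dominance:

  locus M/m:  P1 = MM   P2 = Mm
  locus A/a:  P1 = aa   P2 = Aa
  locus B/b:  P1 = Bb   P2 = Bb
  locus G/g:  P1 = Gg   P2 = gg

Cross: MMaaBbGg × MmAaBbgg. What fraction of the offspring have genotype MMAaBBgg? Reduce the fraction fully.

MMaaBbGg gametes: MaBG×4, MaBg×4, MabG×4, Mabg×4
MmAaBbgg gametes: MABg×2, MAbg×2, MaBg×2, Mabg×2, mABg×2, mAbg×2, maBg×2, mabg×2
MMaaBbGg×MmAaBbgg grid (16·16=256): MMAaBBGg=8 MMAaBBgg=8 MMAaBbGg=16 MMAaBbgg=16 MMAabbGg=8 MMAabbgg=8 MMaaBBGg=8 MMaaBBgg=8 MMaaBbGg=16 MMaaBbgg=16 MMaabbGg=8 MMaabbgg=8 MmAaBBGg=8 MmAaBBgg=8 MmAaBbGg=16 MmAaBbgg=16 MmAabbGg=8 MmAabbgg=8 MmaaBBGg=8 MmaaBBgg=8 MmaaBbGg=16 MmaaBbgg=16 MmaabbGg=8 Mmaabbgg=8
MMAaBBgg hits 8/256; gcd=8; 8÷8/256÷8 = 1/32

P(MMAaBBgg) = 1/32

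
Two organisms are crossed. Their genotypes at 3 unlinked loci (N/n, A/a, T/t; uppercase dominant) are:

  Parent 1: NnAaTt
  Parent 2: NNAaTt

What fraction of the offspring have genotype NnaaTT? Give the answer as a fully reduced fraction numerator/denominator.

P(NnaaTT) = 1/32

NnAaTt gametes: NAT×1, NAt×1, NaT×1, Nat×1, nAT×1, nAt×1, naT×1, nat×1
NNAaTt gametes: NAT×2, NAt×2, NaT×2, Nat×2
NnAaTt×NNAaTt grid (8·8=64): NNAATT=2 NNAATt=4 NNAAtt=2 NNAaTT=4 NNAaTt=8 NNAatt=4 NNaaTT=2 NNaaTt=4 NNaatt=2 NnAATT=2 NnAATt=4 NnAAtt=2 NnAaTT=4 NnAaTt=8 NnAatt=4 NnaaTT=2 NnaaTt=4 Nnaatt=2
NnaaTT hits 2/64; gcd=2; 2÷2/64÷2 = 1/32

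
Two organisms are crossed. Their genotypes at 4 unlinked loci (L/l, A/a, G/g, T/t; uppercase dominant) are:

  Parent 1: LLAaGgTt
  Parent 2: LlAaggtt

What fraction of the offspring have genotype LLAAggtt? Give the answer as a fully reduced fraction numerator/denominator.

P(LLAAggtt) = 1/32

LLAaGgTt gametes: LAGT×2, LAGt×2, LAgT×2, LAgt×2, LaGT×2, LaGt×2, LagT×2, Lagt×2
LlAaggtt gametes: LAgt×4, Lagt×4, lAgt×4, lagt×4
LLAaGgTt×LlAaggtt grid (16·16=256): LLAAGgTt=8 LLAAGgtt=8 LLAAggTt=8 LLAAggtt=8 LLAaGgTt=16 LLAaGgtt=16 LLAaggTt=16 LLAaggtt=16 LLaaGgTt=8 LLaaGgtt=8 LLaaggTt=8 LLaaggtt=8 LlAAGgTt=8 LlAAGgtt=8 LlAAggTt=8 LlAAggtt=8 LlAaGgTt=16 LlAaGgtt=16 LlAaggTt=16 LlAaggtt=16 LlaaGgTt=8 LlaaGgtt=8 LlaaggTt=8 Llaaggtt=8
LLAAggtt hits 8/256; gcd=8; 8÷8/256÷8 = 1/32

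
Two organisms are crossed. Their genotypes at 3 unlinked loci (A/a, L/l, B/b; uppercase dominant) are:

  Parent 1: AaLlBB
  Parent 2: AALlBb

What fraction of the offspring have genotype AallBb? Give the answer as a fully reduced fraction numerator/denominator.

AaLlBB gametes: ALB×2, AlB×2, aLB×2, alB×2
AALlBb gametes: ALB×2, ALb×2, AlB×2, Alb×2
AaLlBB×AALlBb grid (8·8=64): AALLBB=4 AALLBb=4 AALlBB=8 AALlBb=8 AAllBB=4 AAllBb=4 AaLLBB=4 AaLLBb=4 AaLlBB=8 AaLlBb=8 AallBB=4 AallBb=4
AallBb hits 4/64; gcd=4; 4÷4/64÷4 = 1/16

P(AallBb) = 1/16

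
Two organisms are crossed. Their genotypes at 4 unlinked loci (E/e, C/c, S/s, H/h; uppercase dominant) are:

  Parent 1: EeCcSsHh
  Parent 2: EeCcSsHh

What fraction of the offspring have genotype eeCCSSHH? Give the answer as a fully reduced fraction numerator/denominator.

P(eeCCSSHH) = 1/256

EeCcSsHh gametes: ECSH×1, ECSh×1, ECsH×1, ECsh×1, EcSH×1, EcSh×1, EcsH×1, Ecsh×1, eCSH×1, eCSh×1, eCsH×1, eCsh×1, ecSH×1, ecSh×1, ecsH×1, ecsh×1
EeCcSsHh gametes: ECSH×1, ECSh×1, ECsH×1, ECsh×1, EcSH×1, EcSh×1, EcsH×1, Ecsh×1, eCSH×1, eCSh×1, eCsH×1, eCsh×1, ecSH×1, ecSh×1, ecsH×1, ecsh×1
EeCcSsHh×EeCcSsHh grid (16·16=256): EECCSSHH=1 EECCSSHh=2 EECCSShh=1 EECCSsHH=2 EECCSsHh=4 EECCSshh=2 EECCssHH=1 EECCssHh=2 EECCsshh=1 EECcSSHH=2 EECcSSHh=4 EECcSShh=2 EECcSsHH=4 EECcSsHh=8 EECcSshh=4 EECcssHH=2 EECcssHh=4 EECcsshh=2 EEccSSHH=1 EEccSSHh=2 EEccSShh=1 EEccSsHH=2 EEccSsHh=4 EEccSshh=2 EEccssHH=1 EEccssHh=2 EEccsshh=1 EeCCSSHH=2 EeCCSSHh=4 EeCCSShh=2 EeCCSsHH=4 EeCCSsHh=8 EeCCSshh=4 EeCCssHH=2 EeCCssHh=4 EeCCsshh=2 EeCcSSHH=4 EeCcSSHh=8 EeCcSShh=4 EeCcSsHH=8 EeCcSsHh=16 EeCcSshh=8 EeCcssHH=4 EeCcssHh=8 EeCcsshh=4 EeccSSHH=2 EeccSSHh=4 EeccSShh=2 EeccSsHH=4 EeccSsHh=8 EeccSshh=4 EeccssHH=2 EeccssHh=4 Eeccsshh=2 eeCCSSHH=1 eeCCSSHh=2 eeCCSShh=1 eeCCSsHH=2 eeCCSsHh=4 eeCCSshh=2 eeCCssHH=1 eeCCssHh=2 eeCCsshh=1 eeCcSSHH=2 eeCcSSHh=4 eeCcSShh=2 eeCcSsHH=4 eeCcSsHh=8 eeCcSshh=4 eeCcssHH=2 eeCcssHh=4 eeCcsshh=2 eeccSSHH=1 eeccSSHh=2 eeccSShh=1 eeccSsHH=2 eeccSsHh=4 eeccSshh=2 eeccssHH=1 eeccssHh=2 eeccsshh=1
eeCCSSHH hits 1/256; gcd=1; 1÷1/256÷1 = 1/256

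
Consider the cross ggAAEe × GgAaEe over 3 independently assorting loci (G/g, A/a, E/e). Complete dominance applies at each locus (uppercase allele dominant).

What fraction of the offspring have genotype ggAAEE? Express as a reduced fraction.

P(ggAAEE) = 1/16

ggAAEe gametes: gAE×4, gAe×4
GgAaEe gametes: GAE×1, GAe×1, GaE×1, Gae×1, gAE×1, gAe×1, gaE×1, gae×1
ggAAEe×GgAaEe grid (8·8=64): GgAAEE=4 GgAAEe=8 GgAAee=4 GgAaEE=4 GgAaEe=8 GgAaee=4 ggAAEE=4 ggAAEe=8 ggAAee=4 ggAaEE=4 ggAaEe=8 ggAaee=4
ggAAEE hits 4/64; gcd=4; 4÷4/64÷4 = 1/16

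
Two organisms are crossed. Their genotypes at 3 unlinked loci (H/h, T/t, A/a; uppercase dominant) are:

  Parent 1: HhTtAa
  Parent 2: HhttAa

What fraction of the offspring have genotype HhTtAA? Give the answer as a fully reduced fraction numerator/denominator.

HhTtAa gametes: HTA×1, HTa×1, HtA×1, Hta×1, hTA×1, hTa×1, htA×1, hta×1
HhttAa gametes: HtA×2, Hta×2, htA×2, hta×2
HhTtAa×HhttAa grid (8·8=64): HHTtAA=2 HHTtAa=4 HHTtaa=2 HHttAA=2 HHttAa=4 HHttaa=2 HhTtAA=4 HhTtAa=8 HhTtaa=4 HhttAA=4 HhttAa=8 Hhttaa=4 hhTtAA=2 hhTtAa=4 hhTtaa=2 hhttAA=2 hhttAa=4 hhttaa=2
HhTtAA hits 4/64; gcd=4; 4÷4/64÷4 = 1/16

P(HhTtAA) = 1/16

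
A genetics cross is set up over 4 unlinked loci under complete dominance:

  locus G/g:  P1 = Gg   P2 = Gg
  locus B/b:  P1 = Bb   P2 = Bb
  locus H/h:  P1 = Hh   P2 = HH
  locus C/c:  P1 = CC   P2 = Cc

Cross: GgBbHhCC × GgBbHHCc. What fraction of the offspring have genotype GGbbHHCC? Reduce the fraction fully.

P(GGbbHHCC) = 1/64

GgBbHhCC gametes: GBHC×2, GBhC×2, GbHC×2, GbhC×2, gBHC×2, gBhC×2, gbHC×2, gbhC×2
GgBbHHCc gametes: GBHC×2, GBHc×2, GbHC×2, GbHc×2, gBHC×2, gBHc×2, gbHC×2, gbHc×2
GgBbHhCC×GgBbHHCc grid (16·16=256): GGBBHHCC=4 GGBBHHCc=4 GGBBHhCC=4 GGBBHhCc=4 GGBbHHCC=8 GGBbHHCc=8 GGBbHhCC=8 GGBbHhCc=8 GGbbHHCC=4 GGbbHHCc=4 GGbbHhCC=4 GGbbHhCc=4 GgBBHHCC=8 GgBBHHCc=8 GgBBHhCC=8 GgBBHhCc=8 GgBbHHCC=16 GgBbHHCc=16 GgBbHhCC=16 GgBbHhCc=16 GgbbHHCC=8 GgbbHHCc=8 GgbbHhCC=8 GgbbHhCc=8 ggBBHHCC=4 ggBBHHCc=4 ggBBHhCC=4 ggBBHhCc=4 ggBbHHCC=8 ggBbHHCc=8 ggBbHhCC=8 ggBbHhCc=8 ggbbHHCC=4 ggbbHHCc=4 ggbbHhCC=4 ggbbHhCc=4
GGbbHHCC hits 4/256; gcd=4; 4÷4/256÷4 = 1/64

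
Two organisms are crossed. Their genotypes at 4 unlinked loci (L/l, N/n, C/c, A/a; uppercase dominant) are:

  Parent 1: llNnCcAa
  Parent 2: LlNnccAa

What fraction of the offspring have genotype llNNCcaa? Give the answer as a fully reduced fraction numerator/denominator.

P(llNNCcaa) = 1/64

llNnCcAa gametes: lNCA×2, lNCa×2, lNcA×2, lNca×2, lnCA×2, lnCa×2, lncA×2, lnca×2
LlNnccAa gametes: LNcA×2, LNca×2, LncA×2, Lnca×2, lNcA×2, lNca×2, lncA×2, lnca×2
llNnCcAa×LlNnccAa grid (16·16=256): LlNNCcAA=4 LlNNCcAa=8 LlNNCcaa=4 LlNNccAA=4 LlNNccAa=8 LlNNccaa=4 LlNnCcAA=8 LlNnCcAa=16 LlNnCcaa=8 LlNnccAA=8 LlNnccAa=16 LlNnccaa=8 LlnnCcAA=4 LlnnCcAa=8 LlnnCcaa=4 LlnnccAA=4 LlnnccAa=8 Llnnccaa=4 llNNCcAA=4 llNNCcAa=8 llNNCcaa=4 llNNccAA=4 llNNccAa=8 llNNccaa=4 llNnCcAA=8 llNnCcAa=16 llNnCcaa=8 llNnccAA=8 llNnccAa=16 llNnccaa=8 llnnCcAA=4 llnnCcAa=8 llnnCcaa=4 llnnccAA=4 llnnccAa=8 llnnccaa=4
llNNCcaa hits 4/256; gcd=4; 4÷4/256÷4 = 1/64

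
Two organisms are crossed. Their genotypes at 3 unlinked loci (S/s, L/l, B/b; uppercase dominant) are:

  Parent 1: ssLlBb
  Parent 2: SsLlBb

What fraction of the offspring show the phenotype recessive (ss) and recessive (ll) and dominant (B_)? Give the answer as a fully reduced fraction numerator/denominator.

P(ss ll B_) = 3/32

ssLlBb gametes: sLB×2, sLb×2, slB×2, slb×2
SsLlBb gametes: SLB×1, SLb×1, SlB×1, Slb×1, sLB×1, sLb×1, slB×1, slb×1
ssLlBb×SsLlBb grid (8·8=64): SsLLBB=2 SsLLBb=4 SsLLbb=2 SsLlBB=4 SsLlBb=8 SsLlbb=4 SsllBB=2 SsllBb=4 Ssllbb=2 ssLLBB=2 ssLLBb=4 ssLLbb=2 ssLlBB=4 ssLlBb=8 ssLlbb=4 ssllBB=2 ssllBb=4 ssllbb=2
ss ll B_ hits 6/64; gcd=2; 6÷2/64÷2 = 3/32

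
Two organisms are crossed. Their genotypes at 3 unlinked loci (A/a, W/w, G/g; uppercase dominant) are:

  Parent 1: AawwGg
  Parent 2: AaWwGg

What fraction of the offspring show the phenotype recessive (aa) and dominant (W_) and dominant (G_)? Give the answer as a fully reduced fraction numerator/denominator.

P(aa W_ G_) = 3/32

AawwGg gametes: AwG×2, Awg×2, awG×2, awg×2
AaWwGg gametes: AWG×1, AWg×1, AwG×1, Awg×1, aWG×1, aWg×1, awG×1, awg×1
AawwGg×AaWwGg grid (8·8=64): AAWwGG=2 AAWwGg=4 AAWwgg=2 AAwwGG=2 AAwwGg=4 AAwwgg=2 AaWwGG=4 AaWwGg=8 AaWwgg=4 AawwGG=4 AawwGg=8 Aawwgg=4 aaWwGG=2 aaWwGg=4 aaWwgg=2 aawwGG=2 aawwGg=4 aawwgg=2
aa W_ G_ hits 6/64; gcd=2; 6÷2/64÷2 = 3/32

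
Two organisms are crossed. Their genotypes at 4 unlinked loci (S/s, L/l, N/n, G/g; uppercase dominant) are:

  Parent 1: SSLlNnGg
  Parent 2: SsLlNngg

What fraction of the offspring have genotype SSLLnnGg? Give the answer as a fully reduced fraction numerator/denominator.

SSLlNnGg gametes: SLNG×2, SLNg×2, SLnG×2, SLng×2, SlNG×2, SlNg×2, SlnG×2, Slng×2
SsLlNngg gametes: SLNg×2, SLng×2, SlNg×2, Slng×2, sLNg×2, sLng×2, slNg×2, slng×2
SSLlNnGg×SsLlNngg grid (16·16=256): SSLLNNGg=4 SSLLNNgg=4 SSLLNnGg=8 SSLLNngg=8 SSLLnnGg=4 SSLLnngg=4 SSLlNNGg=8 SSLlNNgg=8 SSLlNnGg=16 SSLlNngg=16 SSLlnnGg=8 SSLlnngg=8 SSllNNGg=4 SSllNNgg=4 SSllNnGg=8 SSllNngg=8 SSllnnGg=4 SSllnngg=4 SsLLNNGg=4 SsLLNNgg=4 SsLLNnGg=8 SsLLNngg=8 SsLLnnGg=4 SsLLnngg=4 SsLlNNGg=8 SsLlNNgg=8 SsLlNnGg=16 SsLlNngg=16 SsLlnnGg=8 SsLlnngg=8 SsllNNGg=4 SsllNNgg=4 SsllNnGg=8 SsllNngg=8 SsllnnGg=4 Ssllnngg=4
SSLLnnGg hits 4/256; gcd=4; 4÷4/256÷4 = 1/64

P(SSLLnnGg) = 1/64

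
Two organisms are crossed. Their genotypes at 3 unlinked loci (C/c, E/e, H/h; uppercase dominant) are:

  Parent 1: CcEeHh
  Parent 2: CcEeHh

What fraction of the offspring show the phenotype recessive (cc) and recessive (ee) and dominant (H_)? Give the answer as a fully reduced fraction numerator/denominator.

P(cc ee H_) = 3/64

CcEeHh gametes: CEH×1, CEh×1, CeH×1, Ceh×1, cEH×1, cEh×1, ceH×1, ceh×1
CcEeHh gametes: CEH×1, CEh×1, CeH×1, Ceh×1, cEH×1, cEh×1, ceH×1, ceh×1
CcEeHh×CcEeHh grid (8·8=64): CCEEHH=1 CCEEHh=2 CCEEhh=1 CCEeHH=2 CCEeHh=4 CCEehh=2 CCeeHH=1 CCeeHh=2 CCeehh=1 CcEEHH=2 CcEEHh=4 CcEEhh=2 CcEeHH=4 CcEeHh=8 CcEehh=4 CceeHH=2 CceeHh=4 Cceehh=2 ccEEHH=1 ccEEHh=2 ccEEhh=1 ccEeHH=2 ccEeHh=4 ccEehh=2 cceeHH=1 cceeHh=2 cceehh=1
cc ee H_ hits 3/64; gcd=1; 3÷1/64÷1 = 3/64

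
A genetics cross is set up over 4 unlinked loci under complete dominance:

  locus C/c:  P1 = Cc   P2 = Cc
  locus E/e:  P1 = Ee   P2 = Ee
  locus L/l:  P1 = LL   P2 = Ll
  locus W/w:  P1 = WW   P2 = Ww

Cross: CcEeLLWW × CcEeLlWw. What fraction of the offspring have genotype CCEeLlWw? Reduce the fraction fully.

CcEeLLWW gametes: CELW×4, CeLW×4, cELW×4, ceLW×4
CcEeLlWw gametes: CELW×1, CELw×1, CElW×1, CElw×1, CeLW×1, CeLw×1, CelW×1, Celw×1, cELW×1, cELw×1, cElW×1, cElw×1, ceLW×1, ceLw×1, celW×1, celw×1
CcEeLLWW×CcEeLlWw grid (16·16=256): CCEELLWW=4 CCEELLWw=4 CCEELlWW=4 CCEELlWw=4 CCEeLLWW=8 CCEeLLWw=8 CCEeLlWW=8 CCEeLlWw=8 CCeeLLWW=4 CCeeLLWw=4 CCeeLlWW=4 CCeeLlWw=4 CcEELLWW=8 CcEELLWw=8 CcEELlWW=8 CcEELlWw=8 CcEeLLWW=16 CcEeLLWw=16 CcEeLlWW=16 CcEeLlWw=16 CceeLLWW=8 CceeLLWw=8 CceeLlWW=8 CceeLlWw=8 ccEELLWW=4 ccEELLWw=4 ccEELlWW=4 ccEELlWw=4 ccEeLLWW=8 ccEeLLWw=8 ccEeLlWW=8 ccEeLlWw=8 cceeLLWW=4 cceeLLWw=4 cceeLlWW=4 cceeLlWw=4
CCEeLlWw hits 8/256; gcd=8; 8÷8/256÷8 = 1/32

P(CCEeLlWw) = 1/32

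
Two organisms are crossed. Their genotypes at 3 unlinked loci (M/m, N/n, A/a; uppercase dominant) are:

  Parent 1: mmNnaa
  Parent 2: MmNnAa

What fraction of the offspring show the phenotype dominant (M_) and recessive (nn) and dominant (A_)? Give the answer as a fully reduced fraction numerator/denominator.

mmNnaa gametes: mNa×4, mna×4
MmNnAa gametes: MNA×1, MNa×1, MnA×1, Mna×1, mNA×1, mNa×1, mnA×1, mna×1
mmNnaa×MmNnAa grid (8·8=64): MmNNAa=4 MmNNaa=4 MmNnAa=8 MmNnaa=8 MmnnAa=4 Mmnnaa=4 mmNNAa=4 mmNNaa=4 mmNnAa=8 mmNnaa=8 mmnnAa=4 mmnnaa=4
M_ nn A_ hits 4/64; gcd=4; 4÷4/64÷4 = 1/16

P(M_ nn A_) = 1/16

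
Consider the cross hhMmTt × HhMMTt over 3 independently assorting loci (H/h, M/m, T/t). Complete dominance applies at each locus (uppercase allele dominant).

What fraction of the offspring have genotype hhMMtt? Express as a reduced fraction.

hhMmTt gametes: hMT×2, hMt×2, hmT×2, hmt×2
HhMMTt gametes: HMT×2, HMt×2, hMT×2, hMt×2
hhMmTt×HhMMTt grid (8·8=64): HhMMTT=4 HhMMTt=8 HhMMtt=4 HhMmTT=4 HhMmTt=8 HhMmtt=4 hhMMTT=4 hhMMTt=8 hhMMtt=4 hhMmTT=4 hhMmTt=8 hhMmtt=4
hhMMtt hits 4/64; gcd=4; 4÷4/64÷4 = 1/16

P(hhMMtt) = 1/16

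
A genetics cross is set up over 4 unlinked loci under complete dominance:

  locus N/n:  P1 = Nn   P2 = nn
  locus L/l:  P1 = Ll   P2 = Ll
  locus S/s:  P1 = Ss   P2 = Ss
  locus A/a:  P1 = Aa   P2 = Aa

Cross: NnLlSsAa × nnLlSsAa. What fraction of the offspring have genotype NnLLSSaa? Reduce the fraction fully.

NnLlSsAa gametes: NLSA×1, NLSa×1, NLsA×1, NLsa×1, NlSA×1, NlSa×1, NlsA×1, Nlsa×1, nLSA×1, nLSa×1, nLsA×1, nLsa×1, nlSA×1, nlSa×1, nlsA×1, nlsa×1
nnLlSsAa gametes: nLSA×2, nLSa×2, nLsA×2, nLsa×2, nlSA×2, nlSa×2, nlsA×2, nlsa×2
NnLlSsAa×nnLlSsAa grid (16·16=256): NnLLSSAA=2 NnLLSSAa=4 NnLLSSaa=2 NnLLSsAA=4 NnLLSsAa=8 NnLLSsaa=4 NnLLssAA=2 NnLLssAa=4 NnLLssaa=2 NnLlSSAA=4 NnLlSSAa=8 NnLlSSaa=4 NnLlSsAA=8 NnLlSsAa=16 NnLlSsaa=8 NnLlssAA=4 NnLlssAa=8 NnLlssaa=4 NnllSSAA=2 NnllSSAa=4 NnllSSaa=2 NnllSsAA=4 NnllSsAa=8 NnllSsaa=4 NnllssAA=2 NnllssAa=4 Nnllssaa=2 nnLLSSAA=2 nnLLSSAa=4 nnLLSSaa=2 nnLLSsAA=4 nnLLSsAa=8 nnLLSsaa=4 nnLLssAA=2 nnLLssAa=4 nnLLssaa=2 nnLlSSAA=4 nnLlSSAa=8 nnLlSSaa=4 nnLlSsAA=8 nnLlSsAa=16 nnLlSsaa=8 nnLlssAA=4 nnLlssAa=8 nnLlssaa=4 nnllSSAA=2 nnllSSAa=4 nnllSSaa=2 nnllSsAA=4 nnllSsAa=8 nnllSsaa=4 nnllssAA=2 nnllssAa=4 nnllssaa=2
NnLLSSaa hits 2/256; gcd=2; 2÷2/256÷2 = 1/128

P(NnLLSSaa) = 1/128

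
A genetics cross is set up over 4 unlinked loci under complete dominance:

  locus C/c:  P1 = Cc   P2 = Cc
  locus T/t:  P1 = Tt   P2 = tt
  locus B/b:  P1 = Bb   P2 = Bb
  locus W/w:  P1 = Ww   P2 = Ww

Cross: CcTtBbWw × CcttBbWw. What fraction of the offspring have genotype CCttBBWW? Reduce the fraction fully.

CcTtBbWw gametes: CTBW×1, CTBw×1, CTbW×1, CTbw×1, CtBW×1, CtBw×1, CtbW×1, Ctbw×1, cTBW×1, cTBw×1, cTbW×1, cTbw×1, ctBW×1, ctBw×1, ctbW×1, ctbw×1
CcttBbWw gametes: CtBW×2, CtBw×2, CtbW×2, Ctbw×2, ctBW×2, ctBw×2, ctbW×2, ctbw×2
CcTtBbWw×CcttBbWw grid (16·16=256): CCTtBBWW=2 CCTtBBWw=4 CCTtBBww=2 CCTtBbWW=4 CCTtBbWw=8 CCTtBbww=4 CCTtbbWW=2 CCTtbbWw=4 CCTtbbww=2 CCttBBWW=2 CCttBBWw=4 CCttBBww=2 CCttBbWW=4 CCttBbWw=8 CCttBbww=4 CCttbbWW=2 CCttbbWw=4 CCttbbww=2 CcTtBBWW=4 CcTtBBWw=8 CcTtBBww=4 CcTtBbWW=8 CcTtBbWw=16 CcTtBbww=8 CcTtbbWW=4 CcTtbbWw=8 CcTtbbww=4 CcttBBWW=4 CcttBBWw=8 CcttBBww=4 CcttBbWW=8 CcttBbWw=16 CcttBbww=8 CcttbbWW=4 CcttbbWw=8 Ccttbbww=4 ccTtBBWW=2 ccTtBBWw=4 ccTtBBww=2 ccTtBbWW=4 ccTtBbWw=8 ccTtBbww=4 ccTtbbWW=2 ccTtbbWw=4 ccTtbbww=2 ccttBBWW=2 ccttBBWw=4 ccttBBww=2 ccttBbWW=4 ccttBbWw=8 ccttBbww=4 ccttbbWW=2 ccttbbWw=4 ccttbbww=2
CCttBBWW hits 2/256; gcd=2; 2÷2/256÷2 = 1/128

P(CCttBBWW) = 1/128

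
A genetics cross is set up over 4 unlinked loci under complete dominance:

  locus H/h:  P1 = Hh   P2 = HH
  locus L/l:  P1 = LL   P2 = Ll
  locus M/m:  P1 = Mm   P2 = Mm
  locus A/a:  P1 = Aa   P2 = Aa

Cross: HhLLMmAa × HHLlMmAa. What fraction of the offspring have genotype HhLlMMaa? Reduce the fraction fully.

HhLLMmAa gametes: HLMA×2, HLMa×2, HLmA×2, HLma×2, hLMA×2, hLMa×2, hLmA×2, hLma×2
HHLlMmAa gametes: HLMA×2, HLMa×2, HLmA×2, HLma×2, HlMA×2, HlMa×2, HlmA×2, Hlma×2
HhLLMmAa×HHLlMmAa grid (16·16=256): HHLLMMAA=4 HHLLMMAa=8 HHLLMMaa=4 HHLLMmAA=8 HHLLMmAa=16 HHLLMmaa=8 HHLLmmAA=4 HHLLmmAa=8 HHLLmmaa=4 HHLlMMAA=4 HHLlMMAa=8 HHLlMMaa=4 HHLlMmAA=8 HHLlMmAa=16 HHLlMmaa=8 HHLlmmAA=4 HHLlmmAa=8 HHLlmmaa=4 HhLLMMAA=4 HhLLMMAa=8 HhLLMMaa=4 HhLLMmAA=8 HhLLMmAa=16 HhLLMmaa=8 HhLLmmAA=4 HhLLmmAa=8 HhLLmmaa=4 HhLlMMAA=4 HhLlMMAa=8 HhLlMMaa=4 HhLlMmAA=8 HhLlMmAa=16 HhLlMmaa=8 HhLlmmAA=4 HhLlmmAa=8 HhLlmmaa=4
HhLlMMaa hits 4/256; gcd=4; 4÷4/256÷4 = 1/64

P(HhLlMMaa) = 1/64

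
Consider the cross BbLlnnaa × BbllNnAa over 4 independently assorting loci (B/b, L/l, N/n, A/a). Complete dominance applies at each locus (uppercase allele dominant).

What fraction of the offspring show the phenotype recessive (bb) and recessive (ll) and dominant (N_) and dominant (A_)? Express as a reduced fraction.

P(bb ll N_ A_) = 1/32

BbLlnnaa gametes: BLna×4, Blna×4, bLna×4, blna×4
BbllNnAa gametes: BlNA×2, BlNa×2, BlnA×2, Blna×2, blNA×2, blNa×2, blnA×2, blna×2
BbLlnnaa×BbllNnAa grid (16·16=256): BBLlNnAa=8 BBLlNnaa=8 BBLlnnAa=8 BBLlnnaa=8 BBllNnAa=8 BBllNnaa=8 BBllnnAa=8 BBllnnaa=8 BbLlNnAa=16 BbLlNnaa=16 BbLlnnAa=16 BbLlnnaa=16 BbllNnAa=16 BbllNnaa=16 BbllnnAa=16 Bbllnnaa=16 bbLlNnAa=8 bbLlNnaa=8 bbLlnnAa=8 bbLlnnaa=8 bbllNnAa=8 bbllNnaa=8 bbllnnAa=8 bbllnnaa=8
bb ll N_ A_ hits 8/256; gcd=8; 8÷8/256÷8 = 1/32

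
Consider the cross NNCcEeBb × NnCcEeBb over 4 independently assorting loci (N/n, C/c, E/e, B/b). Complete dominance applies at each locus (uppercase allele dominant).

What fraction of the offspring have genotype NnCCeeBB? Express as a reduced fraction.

P(NnCCeeBB) = 1/128

NNCcEeBb gametes: NCEB×2, NCEb×2, NCeB×2, NCeb×2, NcEB×2, NcEb×2, NceB×2, Nceb×2
NnCcEeBb gametes: NCEB×1, NCEb×1, NCeB×1, NCeb×1, NcEB×1, NcEb×1, NceB×1, Nceb×1, nCEB×1, nCEb×1, nCeB×1, nCeb×1, ncEB×1, ncEb×1, nceB×1, nceb×1
NNCcEeBb×NnCcEeBb grid (16·16=256): NNCCEEBB=2 NNCCEEBb=4 NNCCEEbb=2 NNCCEeBB=4 NNCCEeBb=8 NNCCEebb=4 NNCCeeBB=2 NNCCeeBb=4 NNCCeebb=2 NNCcEEBB=4 NNCcEEBb=8 NNCcEEbb=4 NNCcEeBB=8 NNCcEeBb=16 NNCcEebb=8 NNCceeBB=4 NNCceeBb=8 NNCceebb=4 NNccEEBB=2 NNccEEBb=4 NNccEEbb=2 NNccEeBB=4 NNccEeBb=8 NNccEebb=4 NNcceeBB=2 NNcceeBb=4 NNcceebb=2 NnCCEEBB=2 NnCCEEBb=4 NnCCEEbb=2 NnCCEeBB=4 NnCCEeBb=8 NnCCEebb=4 NnCCeeBB=2 NnCCeeBb=4 NnCCeebb=2 NnCcEEBB=4 NnCcEEBb=8 NnCcEEbb=4 NnCcEeBB=8 NnCcEeBb=16 NnCcEebb=8 NnCceeBB=4 NnCceeBb=8 NnCceebb=4 NnccEEBB=2 NnccEEBb=4 NnccEEbb=2 NnccEeBB=4 NnccEeBb=8 NnccEebb=4 NncceeBB=2 NncceeBb=4 Nncceebb=2
NnCCeeBB hits 2/256; gcd=2; 2÷2/256÷2 = 1/128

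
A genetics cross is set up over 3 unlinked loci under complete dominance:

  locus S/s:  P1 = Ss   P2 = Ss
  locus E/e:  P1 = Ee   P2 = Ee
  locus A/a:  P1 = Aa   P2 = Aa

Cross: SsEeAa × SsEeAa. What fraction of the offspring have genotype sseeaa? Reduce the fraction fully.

SsEeAa gametes: SEA×1, SEa×1, SeA×1, Sea×1, sEA×1, sEa×1, seA×1, sea×1
SsEeAa gametes: SEA×1, SEa×1, SeA×1, Sea×1, sEA×1, sEa×1, seA×1, sea×1
SsEeAa×SsEeAa grid (8·8=64): SSEEAA=1 SSEEAa=2 SSEEaa=1 SSEeAA=2 SSEeAa=4 SSEeaa=2 SSeeAA=1 SSeeAa=2 SSeeaa=1 SsEEAA=2 SsEEAa=4 SsEEaa=2 SsEeAA=4 SsEeAa=8 SsEeaa=4 SseeAA=2 SseeAa=4 Sseeaa=2 ssEEAA=1 ssEEAa=2 ssEEaa=1 ssEeAA=2 ssEeAa=4 ssEeaa=2 sseeAA=1 sseeAa=2 sseeaa=1
sseeaa hits 1/64; gcd=1; 1÷1/64÷1 = 1/64

P(sseeaa) = 1/64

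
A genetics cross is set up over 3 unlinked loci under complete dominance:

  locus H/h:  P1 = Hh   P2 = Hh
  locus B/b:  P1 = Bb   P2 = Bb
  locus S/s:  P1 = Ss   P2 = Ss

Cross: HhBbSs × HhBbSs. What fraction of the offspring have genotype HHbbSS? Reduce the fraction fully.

P(HHbbSS) = 1/64

HhBbSs gametes: HBS×1, HBs×1, HbS×1, Hbs×1, hBS×1, hBs×1, hbS×1, hbs×1
HhBbSs gametes: HBS×1, HBs×1, HbS×1, Hbs×1, hBS×1, hBs×1, hbS×1, hbs×1
HhBbSs×HhBbSs grid (8·8=64): HHBBSS=1 HHBBSs=2 HHBBss=1 HHBbSS=2 HHBbSs=4 HHBbss=2 HHbbSS=1 HHbbSs=2 HHbbss=1 HhBBSS=2 HhBBSs=4 HhBBss=2 HhBbSS=4 HhBbSs=8 HhBbss=4 HhbbSS=2 HhbbSs=4 Hhbbss=2 hhBBSS=1 hhBBSs=2 hhBBss=1 hhBbSS=2 hhBbSs=4 hhBbss=2 hhbbSS=1 hhbbSs=2 hhbbss=1
HHbbSS hits 1/64; gcd=1; 1÷1/64÷1 = 1/64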